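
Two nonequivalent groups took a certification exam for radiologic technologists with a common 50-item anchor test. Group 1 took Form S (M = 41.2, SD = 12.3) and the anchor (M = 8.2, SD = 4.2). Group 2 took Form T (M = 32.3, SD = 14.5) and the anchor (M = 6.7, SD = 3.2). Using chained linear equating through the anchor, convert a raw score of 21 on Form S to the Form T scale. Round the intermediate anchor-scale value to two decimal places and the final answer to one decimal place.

7.8

Form S → anchor (Group 1): v = (4.2/12.3)(21 − 41.2) + 8.2 = 1.30
anchor → Form T (Group 2): y = (14.5/3.2)(1.30 − 6.7) + 32.3 = 7.8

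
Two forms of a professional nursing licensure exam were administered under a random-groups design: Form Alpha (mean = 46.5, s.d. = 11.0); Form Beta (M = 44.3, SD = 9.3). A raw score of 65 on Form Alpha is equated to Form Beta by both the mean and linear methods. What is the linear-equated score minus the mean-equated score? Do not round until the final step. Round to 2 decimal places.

-2.86

Mean-equated: 65 + (44.3 − 46.5) = 62.80
Linear-equated: (9.3/11.0)(65 − 46.5) + 44.3 = 59.941
Difference = 59.941 − 62.80 = -2.86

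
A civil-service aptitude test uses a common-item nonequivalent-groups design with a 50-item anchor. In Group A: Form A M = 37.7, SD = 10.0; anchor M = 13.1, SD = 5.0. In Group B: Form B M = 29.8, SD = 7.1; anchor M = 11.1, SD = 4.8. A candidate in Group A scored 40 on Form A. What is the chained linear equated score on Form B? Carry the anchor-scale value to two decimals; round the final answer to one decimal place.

Form A → anchor (Group A): v = (5.0/10.0)(40 − 37.7) + 13.1 = 14.25
anchor → Form B (Group B): y = (7.1/4.8)(14.25 − 11.1) + 29.8 = 34.5

34.5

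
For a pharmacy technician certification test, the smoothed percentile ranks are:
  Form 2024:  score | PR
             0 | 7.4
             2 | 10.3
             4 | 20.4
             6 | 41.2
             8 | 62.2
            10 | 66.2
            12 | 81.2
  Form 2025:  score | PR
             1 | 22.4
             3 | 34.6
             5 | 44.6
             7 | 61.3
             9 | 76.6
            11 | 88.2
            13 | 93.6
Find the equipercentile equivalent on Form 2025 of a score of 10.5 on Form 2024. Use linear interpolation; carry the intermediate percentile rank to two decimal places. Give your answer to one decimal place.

PR of 10.5 on Form 2024: 66.2 + (10.5 − 10)/(12 − 10) × (81.2 − 66.2) = 69.95
On Form 2025, PR 69.95 falls between score 7 (PR 61.3) and 9 (PR 76.6).
Interpolate: 7 + (69.95 − 61.3)/(76.6 − 61.3) × (9 − 7) = 8.1

8.1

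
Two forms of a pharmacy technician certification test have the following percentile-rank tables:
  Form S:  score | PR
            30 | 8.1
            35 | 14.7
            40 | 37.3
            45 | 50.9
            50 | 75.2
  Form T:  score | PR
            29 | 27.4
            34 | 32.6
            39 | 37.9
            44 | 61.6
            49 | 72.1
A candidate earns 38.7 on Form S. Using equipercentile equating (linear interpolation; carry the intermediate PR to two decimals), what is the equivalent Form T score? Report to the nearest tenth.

32.9

PR of 38.7 on Form S: 14.7 + (38.7 − 35)/(40 − 35) × (37.3 − 14.7) = 31.42
On Form T, PR 31.42 falls between score 29 (PR 27.4) and 34 (PR 32.6).
Interpolate: 29 + (31.42 − 27.4)/(32.6 − 27.4) × (34 − 29) = 32.9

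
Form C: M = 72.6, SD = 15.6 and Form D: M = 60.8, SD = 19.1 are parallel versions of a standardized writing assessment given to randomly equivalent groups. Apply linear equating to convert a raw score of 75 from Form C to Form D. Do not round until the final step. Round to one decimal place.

63.7

Linear equating: y = (SD_Y/SD_X)(x − M_X) + M_Y
y = (19.1/15.6)(75 − 72.6) + 60.8
y = 1.224359 × 2.4 + 60.8 = 2.9385 + 60.8 = 63.7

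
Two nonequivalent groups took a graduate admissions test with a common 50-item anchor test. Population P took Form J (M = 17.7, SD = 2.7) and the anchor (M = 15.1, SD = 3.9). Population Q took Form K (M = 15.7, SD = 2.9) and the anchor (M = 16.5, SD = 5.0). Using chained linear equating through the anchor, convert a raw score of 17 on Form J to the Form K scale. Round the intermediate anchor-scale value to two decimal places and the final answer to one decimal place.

14.3

Form J → anchor (Population P): v = (3.9/2.7)(17 − 17.7) + 15.1 = 14.09
anchor → Form K (Population Q): y = (2.9/5.0)(14.09 − 16.5) + 15.7 = 14.3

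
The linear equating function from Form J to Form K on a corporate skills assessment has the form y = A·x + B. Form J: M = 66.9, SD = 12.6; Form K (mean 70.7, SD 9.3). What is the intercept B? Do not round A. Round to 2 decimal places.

21.32

A = SD_Y / SD_X = 9.3 / 12.6 = 0.738095
B = M_Y − A·M_X = 70.7 − 0.738095 × 66.9 = 21.32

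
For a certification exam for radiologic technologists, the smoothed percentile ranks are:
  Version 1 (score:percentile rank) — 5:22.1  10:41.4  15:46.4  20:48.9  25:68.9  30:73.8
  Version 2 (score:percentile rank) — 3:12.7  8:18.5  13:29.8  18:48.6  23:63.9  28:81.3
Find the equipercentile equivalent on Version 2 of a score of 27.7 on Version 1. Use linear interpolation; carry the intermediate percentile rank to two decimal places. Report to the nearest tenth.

25.2

PR of 27.7 on Version 1: 68.9 + (27.7 − 25)/(30 − 25) × (73.8 − 68.9) = 71.55
On Version 2, PR 71.55 falls between score 23 (PR 63.9) and 28 (PR 81.3).
Interpolate: 23 + (71.55 − 63.9)/(81.3 − 63.9) × (28 − 23) = 25.2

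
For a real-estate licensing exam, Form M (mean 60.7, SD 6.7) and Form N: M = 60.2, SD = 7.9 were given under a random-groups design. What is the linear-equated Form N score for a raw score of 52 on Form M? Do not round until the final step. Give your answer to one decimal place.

49.9

Linear equating: y = (SD_Y/SD_X)(x − M_X) + M_Y
y = (7.9/6.7)(52 − 60.7) + 60.2
y = 1.179104 × -8.7 + 60.2 = -10.2582 + 60.2 = 49.9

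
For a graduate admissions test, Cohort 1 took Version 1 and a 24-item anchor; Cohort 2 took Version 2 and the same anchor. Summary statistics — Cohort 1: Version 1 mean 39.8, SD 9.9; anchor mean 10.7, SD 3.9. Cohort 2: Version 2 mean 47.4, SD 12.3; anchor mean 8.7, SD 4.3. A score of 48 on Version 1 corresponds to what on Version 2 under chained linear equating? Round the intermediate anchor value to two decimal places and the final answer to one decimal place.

Version 1 → anchor (Cohort 1): v = (3.9/9.9)(48 − 39.8) + 10.7 = 13.93
anchor → Version 2 (Cohort 2): y = (12.3/4.3)(13.93 − 8.7) + 47.4 = 62.4

62.4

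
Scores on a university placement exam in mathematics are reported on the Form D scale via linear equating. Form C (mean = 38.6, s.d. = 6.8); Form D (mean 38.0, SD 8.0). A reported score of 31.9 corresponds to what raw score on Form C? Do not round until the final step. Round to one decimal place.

33.4

Invert y = (SD_Y/SD_X)(x − M_X) + M_Y:
x = (SD_X/SD_Y)(y − M_Y) + M_X = (6.8/8.0)(31.9 − 38.0) + 38.6
x = 0.850000 × -6.100 + 38.6 = 33.4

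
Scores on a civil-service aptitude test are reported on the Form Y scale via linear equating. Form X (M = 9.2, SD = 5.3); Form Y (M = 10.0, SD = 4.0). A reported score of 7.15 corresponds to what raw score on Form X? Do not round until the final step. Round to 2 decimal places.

Invert y = (SD_Y/SD_X)(x − M_X) + M_Y:
x = (SD_X/SD_Y)(y − M_Y) + M_X = (5.3/4.0)(7.15 − 10.0) + 9.2
x = 1.325000 × -2.850 + 9.2 = 5.42

5.42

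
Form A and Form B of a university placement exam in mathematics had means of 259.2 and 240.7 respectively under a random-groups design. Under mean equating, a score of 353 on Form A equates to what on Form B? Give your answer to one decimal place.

Mean equating: y = x + (M_Y − M_X) = 353 + (240.7 − 259.2) = 334.5

334.5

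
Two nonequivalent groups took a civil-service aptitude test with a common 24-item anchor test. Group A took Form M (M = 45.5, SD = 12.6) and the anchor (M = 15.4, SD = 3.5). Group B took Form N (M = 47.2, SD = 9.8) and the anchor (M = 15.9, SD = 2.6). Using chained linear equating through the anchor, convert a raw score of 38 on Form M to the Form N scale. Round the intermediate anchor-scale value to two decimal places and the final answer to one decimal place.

Form M → anchor (Group A): v = (3.5/12.6)(38 − 45.5) + 15.4 = 13.32
anchor → Form N (Group B): y = (9.8/2.6)(13.32 − 15.9) + 47.2 = 37.5

37.5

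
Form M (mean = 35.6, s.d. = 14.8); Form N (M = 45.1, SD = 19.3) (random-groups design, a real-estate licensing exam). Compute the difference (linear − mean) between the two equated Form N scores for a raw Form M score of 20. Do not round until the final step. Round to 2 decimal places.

Mean-equated: 20 + (45.1 − 35.6) = 29.50
Linear-equated: (19.3/14.8)(20 − 35.6) + 45.1 = 24.757
Difference = 24.757 − 29.50 = -4.74

-4.74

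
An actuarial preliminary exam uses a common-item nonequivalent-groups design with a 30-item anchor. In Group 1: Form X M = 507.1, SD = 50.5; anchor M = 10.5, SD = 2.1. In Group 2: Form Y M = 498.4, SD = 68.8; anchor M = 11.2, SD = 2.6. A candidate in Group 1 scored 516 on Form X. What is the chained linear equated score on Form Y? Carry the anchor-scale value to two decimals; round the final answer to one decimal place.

489.7

Form X → anchor (Group 1): v = (2.1/50.5)(516 − 507.1) + 10.5 = 10.87
anchor → Form Y (Group 2): y = (68.8/2.6)(10.87 − 11.2) + 498.4 = 489.7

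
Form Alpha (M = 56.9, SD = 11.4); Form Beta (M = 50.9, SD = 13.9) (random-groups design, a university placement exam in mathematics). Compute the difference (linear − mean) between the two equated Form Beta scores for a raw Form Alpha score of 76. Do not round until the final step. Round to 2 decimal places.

Mean-equated: 76 + (50.9 − 56.9) = 70.00
Linear-equated: (13.9/11.4)(76 − 56.9) + 50.9 = 74.189
Difference = 74.189 − 70.00 = 4.19

4.19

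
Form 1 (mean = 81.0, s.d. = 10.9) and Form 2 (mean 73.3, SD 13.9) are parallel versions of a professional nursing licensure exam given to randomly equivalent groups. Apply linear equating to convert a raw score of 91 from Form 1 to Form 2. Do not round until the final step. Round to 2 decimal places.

Linear equating: y = (SD_Y/SD_X)(x − M_X) + M_Y
y = (13.9/10.9)(91 − 81.0) + 73.3
y = 1.275229 × 10.0 + 73.3 = 12.7523 + 73.3 = 86.05

86.05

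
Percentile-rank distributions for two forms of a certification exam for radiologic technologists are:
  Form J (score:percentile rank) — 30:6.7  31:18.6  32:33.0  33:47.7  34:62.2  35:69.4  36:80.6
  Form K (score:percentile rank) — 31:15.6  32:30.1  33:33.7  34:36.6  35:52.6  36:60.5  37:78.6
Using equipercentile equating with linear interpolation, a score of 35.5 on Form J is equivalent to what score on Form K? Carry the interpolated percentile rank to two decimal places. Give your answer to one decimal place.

PR of 35.5 on Form J: 69.4 + (35.5 − 35)/(36 − 35) × (80.6 − 69.4) = 75.00
On Form K, PR 75.00 falls between score 36 (PR 60.5) and 37 (PR 78.6).
Interpolate: 36 + (75.00 − 60.5)/(78.6 − 60.5) × (37 − 36) = 36.8

36.8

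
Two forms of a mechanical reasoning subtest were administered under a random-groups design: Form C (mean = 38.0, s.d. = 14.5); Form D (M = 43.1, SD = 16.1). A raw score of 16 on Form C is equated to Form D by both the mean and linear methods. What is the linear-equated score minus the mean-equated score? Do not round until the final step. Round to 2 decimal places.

-2.43

Mean-equated: 16 + (43.1 − 38.0) = 21.10
Linear-equated: (16.1/14.5)(16 − 38.0) + 43.1 = 18.672
Difference = 18.672 − 21.10 = -2.43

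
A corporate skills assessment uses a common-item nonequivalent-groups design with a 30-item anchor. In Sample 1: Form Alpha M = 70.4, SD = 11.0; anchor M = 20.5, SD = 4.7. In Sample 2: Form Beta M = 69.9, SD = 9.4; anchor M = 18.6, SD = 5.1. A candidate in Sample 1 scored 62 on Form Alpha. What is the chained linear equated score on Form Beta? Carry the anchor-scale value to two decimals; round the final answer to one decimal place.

66.8

Form Alpha → anchor (Sample 1): v = (4.7/11.0)(62 − 70.4) + 20.5 = 16.91
anchor → Form Beta (Sample 2): y = (9.4/5.1)(16.91 − 18.6) + 69.9 = 66.8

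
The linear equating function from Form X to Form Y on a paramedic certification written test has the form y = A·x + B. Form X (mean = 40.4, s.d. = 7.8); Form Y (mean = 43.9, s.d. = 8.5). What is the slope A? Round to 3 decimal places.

1.090

A = SD_Y / SD_X = 8.5 / 7.8 = 1.090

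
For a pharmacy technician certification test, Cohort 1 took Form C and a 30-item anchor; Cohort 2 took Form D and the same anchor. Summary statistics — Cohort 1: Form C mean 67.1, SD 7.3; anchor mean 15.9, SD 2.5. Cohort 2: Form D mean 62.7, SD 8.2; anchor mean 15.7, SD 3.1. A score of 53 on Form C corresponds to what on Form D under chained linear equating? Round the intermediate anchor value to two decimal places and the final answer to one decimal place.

50.5

Form C → anchor (Cohort 1): v = (2.5/7.3)(53 − 67.1) + 15.9 = 11.07
anchor → Form D (Cohort 2): y = (8.2/3.1)(11.07 − 15.7) + 62.7 = 50.5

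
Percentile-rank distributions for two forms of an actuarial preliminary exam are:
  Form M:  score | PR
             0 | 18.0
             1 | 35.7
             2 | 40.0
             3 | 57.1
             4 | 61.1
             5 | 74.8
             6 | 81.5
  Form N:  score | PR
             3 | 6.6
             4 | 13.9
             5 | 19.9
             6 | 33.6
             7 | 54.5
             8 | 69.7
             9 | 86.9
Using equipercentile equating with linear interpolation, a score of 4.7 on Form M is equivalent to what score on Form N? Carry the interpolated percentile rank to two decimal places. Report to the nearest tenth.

8.1

PR of 4.7 on Form M: 61.1 + (4.7 − 4)/(5 − 4) × (74.8 − 61.1) = 70.69
On Form N, PR 70.69 falls between score 8 (PR 69.7) and 9 (PR 86.9).
Interpolate: 8 + (70.69 − 69.7)/(86.9 − 69.7) × (9 − 8) = 8.1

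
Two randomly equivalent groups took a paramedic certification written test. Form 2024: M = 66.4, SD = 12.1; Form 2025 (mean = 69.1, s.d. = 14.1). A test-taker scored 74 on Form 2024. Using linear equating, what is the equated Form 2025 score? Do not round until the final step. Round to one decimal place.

Linear equating: y = (SD_Y/SD_X)(x − M_X) + M_Y
y = (14.1/12.1)(74 − 66.4) + 69.1
y = 1.165289 × 7.6 + 69.1 = 8.8562 + 69.1 = 78.0

78.0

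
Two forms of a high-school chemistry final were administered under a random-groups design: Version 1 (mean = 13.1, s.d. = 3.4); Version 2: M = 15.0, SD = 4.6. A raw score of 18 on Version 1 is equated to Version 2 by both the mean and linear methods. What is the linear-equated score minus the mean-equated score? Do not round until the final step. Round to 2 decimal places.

Mean-equated: 18 + (15.0 − 13.1) = 19.90
Linear-equated: (4.6/3.4)(18 − 13.1) + 15.0 = 21.629
Difference = 21.629 − 19.90 = 1.73

1.73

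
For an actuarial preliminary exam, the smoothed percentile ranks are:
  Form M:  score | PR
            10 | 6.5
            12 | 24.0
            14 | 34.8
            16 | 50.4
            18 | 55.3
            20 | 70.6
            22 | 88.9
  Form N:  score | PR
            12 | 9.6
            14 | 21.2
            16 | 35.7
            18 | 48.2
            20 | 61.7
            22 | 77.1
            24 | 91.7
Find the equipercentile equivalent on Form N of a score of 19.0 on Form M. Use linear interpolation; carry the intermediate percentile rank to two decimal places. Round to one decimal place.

20.2

PR of 19.0 on Form M: 55.3 + (19.0 − 18)/(20 − 18) × (70.6 − 55.3) = 62.95
On Form N, PR 62.95 falls between score 20 (PR 61.7) and 22 (PR 77.1).
Interpolate: 20 + (62.95 − 61.7)/(77.1 − 61.7) × (22 − 20) = 20.2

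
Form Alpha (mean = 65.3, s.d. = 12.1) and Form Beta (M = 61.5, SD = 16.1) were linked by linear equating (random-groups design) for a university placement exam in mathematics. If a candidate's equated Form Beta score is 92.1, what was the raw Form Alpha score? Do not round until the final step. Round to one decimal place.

88.3

Invert y = (SD_Y/SD_X)(x − M_X) + M_Y:
x = (SD_X/SD_Y)(y − M_Y) + M_X = (12.1/16.1)(92.1 − 61.5) + 65.3
x = 0.751553 × 30.600 + 65.3 = 88.3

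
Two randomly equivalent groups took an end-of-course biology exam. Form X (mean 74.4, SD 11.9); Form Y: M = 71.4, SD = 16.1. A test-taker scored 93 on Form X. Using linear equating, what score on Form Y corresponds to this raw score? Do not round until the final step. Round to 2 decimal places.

Linear equating: y = (SD_Y/SD_X)(x − M_X) + M_Y
y = (16.1/11.9)(93 − 74.4) + 71.4
y = 1.352941 × 18.6 + 71.4 = 25.1647 + 71.4 = 96.56

96.56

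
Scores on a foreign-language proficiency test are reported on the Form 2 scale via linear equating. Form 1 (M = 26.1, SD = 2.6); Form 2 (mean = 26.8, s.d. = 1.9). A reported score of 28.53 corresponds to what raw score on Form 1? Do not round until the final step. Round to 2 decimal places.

28.47

Invert y = (SD_Y/SD_X)(x − M_X) + M_Y:
x = (SD_X/SD_Y)(y − M_Y) + M_X = (2.6/1.9)(28.53 − 26.8) + 26.1
x = 1.368421 × 1.730 + 26.1 = 28.47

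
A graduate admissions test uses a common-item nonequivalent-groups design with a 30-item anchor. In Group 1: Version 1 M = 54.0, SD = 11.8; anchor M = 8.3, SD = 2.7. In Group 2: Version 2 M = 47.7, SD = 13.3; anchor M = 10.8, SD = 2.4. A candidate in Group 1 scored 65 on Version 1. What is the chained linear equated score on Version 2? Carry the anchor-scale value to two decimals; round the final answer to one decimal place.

Version 1 → anchor (Group 1): v = (2.7/11.8)(65 − 54.0) + 8.3 = 10.82
anchor → Version 2 (Group 2): y = (13.3/2.4)(10.82 − 10.8) + 47.7 = 47.8

47.8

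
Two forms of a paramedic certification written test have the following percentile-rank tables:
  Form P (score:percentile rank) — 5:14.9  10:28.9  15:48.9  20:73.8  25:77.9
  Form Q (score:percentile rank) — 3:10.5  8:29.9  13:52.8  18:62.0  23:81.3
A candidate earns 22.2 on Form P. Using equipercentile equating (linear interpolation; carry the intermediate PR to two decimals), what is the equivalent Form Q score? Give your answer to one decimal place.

21.5

PR of 22.2 on Form P: 73.8 + (22.2 − 20)/(25 − 20) × (77.9 − 73.8) = 75.60
On Form Q, PR 75.60 falls between score 18 (PR 62.0) and 23 (PR 81.3).
Interpolate: 18 + (75.60 − 62.0)/(81.3 − 62.0) × (23 − 18) = 21.5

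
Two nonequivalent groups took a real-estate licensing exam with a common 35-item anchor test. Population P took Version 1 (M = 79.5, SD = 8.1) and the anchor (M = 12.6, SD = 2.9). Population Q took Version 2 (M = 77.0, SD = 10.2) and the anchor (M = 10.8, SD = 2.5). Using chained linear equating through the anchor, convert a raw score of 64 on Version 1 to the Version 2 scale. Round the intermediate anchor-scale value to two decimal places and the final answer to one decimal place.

Version 1 → anchor (Population P): v = (2.9/8.1)(64 − 79.5) + 12.6 = 7.05
anchor → Version 2 (Population Q): y = (10.2/2.5)(7.05 − 10.8) + 77.0 = 61.7

61.7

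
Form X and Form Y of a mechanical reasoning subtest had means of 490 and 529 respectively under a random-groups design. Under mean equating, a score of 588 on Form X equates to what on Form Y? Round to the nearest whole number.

Mean equating: y = x + (M_Y − M_X) = 588 + (529 − 490) = 627

627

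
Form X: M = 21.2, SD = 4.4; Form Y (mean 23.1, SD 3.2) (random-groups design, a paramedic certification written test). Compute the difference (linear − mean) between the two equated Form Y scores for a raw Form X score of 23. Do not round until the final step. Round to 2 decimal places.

-0.49

Mean-equated: 23 + (23.1 − 21.2) = 24.90
Linear-equated: (3.2/4.4)(23 − 21.2) + 23.1 = 24.409
Difference = 24.409 − 24.90 = -0.49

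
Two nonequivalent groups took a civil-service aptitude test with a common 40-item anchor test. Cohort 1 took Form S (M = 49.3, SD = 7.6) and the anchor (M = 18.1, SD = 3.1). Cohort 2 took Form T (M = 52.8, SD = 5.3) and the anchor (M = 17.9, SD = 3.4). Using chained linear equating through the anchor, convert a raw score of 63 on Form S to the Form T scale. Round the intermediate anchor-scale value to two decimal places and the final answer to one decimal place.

61.8

Form S → anchor (Cohort 1): v = (3.1/7.6)(63 − 49.3) + 18.1 = 23.69
anchor → Form T (Cohort 2): y = (5.3/3.4)(23.69 − 17.9) + 52.8 = 61.8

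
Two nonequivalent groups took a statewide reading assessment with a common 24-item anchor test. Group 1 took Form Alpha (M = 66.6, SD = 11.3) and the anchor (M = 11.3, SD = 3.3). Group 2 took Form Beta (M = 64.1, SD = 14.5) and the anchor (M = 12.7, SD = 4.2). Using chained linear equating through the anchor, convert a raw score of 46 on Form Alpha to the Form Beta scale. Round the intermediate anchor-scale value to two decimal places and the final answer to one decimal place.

38.5

Form Alpha → anchor (Group 1): v = (3.3/11.3)(46 − 66.6) + 11.3 = 5.28
anchor → Form Beta (Group 2): y = (14.5/4.2)(5.28 − 12.7) + 64.1 = 38.5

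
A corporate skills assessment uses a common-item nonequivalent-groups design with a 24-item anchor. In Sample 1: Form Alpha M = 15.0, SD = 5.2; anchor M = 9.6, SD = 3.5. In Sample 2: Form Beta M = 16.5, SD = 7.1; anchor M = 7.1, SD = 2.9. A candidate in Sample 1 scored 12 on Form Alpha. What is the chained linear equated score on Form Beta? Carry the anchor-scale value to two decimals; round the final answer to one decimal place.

Form Alpha → anchor (Sample 1): v = (3.5/5.2)(12 − 15.0) + 9.6 = 7.58
anchor → Form Beta (Sample 2): y = (7.1/2.9)(7.58 − 7.1) + 16.5 = 17.7

17.7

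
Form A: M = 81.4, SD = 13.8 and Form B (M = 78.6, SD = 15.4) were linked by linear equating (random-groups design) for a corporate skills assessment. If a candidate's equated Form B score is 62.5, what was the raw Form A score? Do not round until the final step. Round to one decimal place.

Invert y = (SD_Y/SD_X)(x − M_X) + M_Y:
x = (SD_X/SD_Y)(y − M_Y) + M_X = (13.8/15.4)(62.5 − 78.6) + 81.4
x = 0.896104 × -16.100 + 81.4 = 67.0

67.0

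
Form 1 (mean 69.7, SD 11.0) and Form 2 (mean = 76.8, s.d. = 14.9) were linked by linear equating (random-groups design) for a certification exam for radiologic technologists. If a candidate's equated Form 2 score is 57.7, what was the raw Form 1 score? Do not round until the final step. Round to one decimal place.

Invert y = (SD_Y/SD_X)(x − M_X) + M_Y:
x = (SD_X/SD_Y)(y − M_Y) + M_X = (11.0/14.9)(57.7 − 76.8) + 69.7
x = 0.738255 × -19.100 + 69.7 = 55.6

55.6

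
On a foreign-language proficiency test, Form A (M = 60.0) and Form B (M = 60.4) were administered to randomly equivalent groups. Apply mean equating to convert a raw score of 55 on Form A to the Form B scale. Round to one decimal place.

55.4

Mean equating: y = x + (M_Y − M_X) = 55 + (60.4 − 60.0) = 55.4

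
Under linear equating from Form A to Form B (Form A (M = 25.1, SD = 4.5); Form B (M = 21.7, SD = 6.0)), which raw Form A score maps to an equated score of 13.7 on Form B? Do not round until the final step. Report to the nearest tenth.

Invert y = (SD_Y/SD_X)(x − M_X) + M_Y:
x = (SD_X/SD_Y)(y − M_Y) + M_X = (4.5/6.0)(13.7 − 21.7) + 25.1
x = 0.750000 × -8.000 + 25.1 = 19.1

19.1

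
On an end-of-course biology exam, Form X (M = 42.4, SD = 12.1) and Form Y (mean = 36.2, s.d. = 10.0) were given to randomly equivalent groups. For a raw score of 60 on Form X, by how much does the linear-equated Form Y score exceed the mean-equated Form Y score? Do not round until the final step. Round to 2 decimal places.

Mean-equated: 60 + (36.2 − 42.4) = 53.80
Linear-equated: (10.0/12.1)(60 − 42.4) + 36.2 = 50.745
Difference = 50.745 − 53.80 = -3.05

-3.05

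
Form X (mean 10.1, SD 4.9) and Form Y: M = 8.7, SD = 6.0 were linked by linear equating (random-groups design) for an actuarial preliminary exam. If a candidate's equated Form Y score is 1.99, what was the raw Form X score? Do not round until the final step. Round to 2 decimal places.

4.62

Invert y = (SD_Y/SD_X)(x − M_X) + M_Y:
x = (SD_X/SD_Y)(y − M_Y) + M_X = (4.9/6.0)(1.99 − 8.7) + 10.1
x = 0.816667 × -6.710 + 10.1 = 4.62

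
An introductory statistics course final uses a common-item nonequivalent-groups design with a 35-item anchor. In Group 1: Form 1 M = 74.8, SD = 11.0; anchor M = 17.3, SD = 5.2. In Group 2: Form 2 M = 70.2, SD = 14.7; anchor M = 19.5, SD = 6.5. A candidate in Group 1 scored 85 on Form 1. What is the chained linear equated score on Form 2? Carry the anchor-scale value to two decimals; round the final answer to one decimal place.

76.1

Form 1 → anchor (Group 1): v = (5.2/11.0)(85 − 74.8) + 17.3 = 22.12
anchor → Form 2 (Group 2): y = (14.7/6.5)(22.12 − 19.5) + 70.2 = 76.1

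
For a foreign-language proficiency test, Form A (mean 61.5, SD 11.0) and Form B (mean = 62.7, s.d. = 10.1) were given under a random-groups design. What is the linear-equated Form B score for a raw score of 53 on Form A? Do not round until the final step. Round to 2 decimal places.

54.90

Linear equating: y = (SD_Y/SD_X)(x − M_X) + M_Y
y = (10.1/11.0)(53 − 61.5) + 62.7
y = 0.918182 × -8.5 + 62.7 = -7.8045 + 62.7 = 54.90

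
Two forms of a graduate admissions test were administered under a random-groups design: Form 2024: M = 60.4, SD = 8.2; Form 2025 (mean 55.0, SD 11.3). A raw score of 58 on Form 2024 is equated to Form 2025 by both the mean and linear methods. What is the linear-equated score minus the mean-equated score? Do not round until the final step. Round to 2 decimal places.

Mean-equated: 58 + (55.0 − 60.4) = 52.60
Linear-equated: (11.3/8.2)(58 − 60.4) + 55.0 = 51.693
Difference = 51.693 − 52.60 = -0.91

-0.91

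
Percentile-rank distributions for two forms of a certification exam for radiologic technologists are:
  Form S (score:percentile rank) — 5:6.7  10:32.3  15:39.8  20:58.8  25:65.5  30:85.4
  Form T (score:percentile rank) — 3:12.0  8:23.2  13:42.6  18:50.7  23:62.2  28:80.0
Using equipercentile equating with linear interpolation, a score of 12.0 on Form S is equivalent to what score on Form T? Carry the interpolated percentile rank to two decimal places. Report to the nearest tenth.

11.1

PR of 12.0 on Form S: 32.3 + (12.0 − 10)/(15 − 10) × (39.8 − 32.3) = 35.30
On Form T, PR 35.30 falls between score 8 (PR 23.2) and 13 (PR 42.6).
Interpolate: 8 + (35.30 − 23.2)/(42.6 − 23.2) × (13 − 8) = 11.1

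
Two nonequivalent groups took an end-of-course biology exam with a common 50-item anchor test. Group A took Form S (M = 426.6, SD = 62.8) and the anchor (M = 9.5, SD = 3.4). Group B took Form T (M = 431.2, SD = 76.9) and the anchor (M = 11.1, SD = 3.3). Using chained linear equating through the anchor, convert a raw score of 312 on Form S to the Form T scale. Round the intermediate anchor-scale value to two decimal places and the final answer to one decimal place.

Form S → anchor (Group A): v = (3.4/62.8)(312 − 426.6) + 9.5 = 3.30
anchor → Form T (Group B): y = (76.9/3.3)(3.30 − 11.1) + 431.2 = 249.4

249.4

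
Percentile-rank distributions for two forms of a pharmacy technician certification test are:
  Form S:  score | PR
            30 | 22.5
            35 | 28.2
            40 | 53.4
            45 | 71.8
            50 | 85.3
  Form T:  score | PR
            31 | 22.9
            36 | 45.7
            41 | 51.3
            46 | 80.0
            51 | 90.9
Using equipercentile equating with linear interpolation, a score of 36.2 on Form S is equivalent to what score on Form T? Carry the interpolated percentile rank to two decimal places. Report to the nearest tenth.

PR of 36.2 on Form S: 28.2 + (36.2 − 35)/(40 − 35) × (53.4 − 28.2) = 34.25
On Form T, PR 34.25 falls between score 31 (PR 22.9) and 36 (PR 45.7).
Interpolate: 31 + (34.25 − 22.9)/(45.7 − 22.9) × (36 − 31) = 33.5

33.5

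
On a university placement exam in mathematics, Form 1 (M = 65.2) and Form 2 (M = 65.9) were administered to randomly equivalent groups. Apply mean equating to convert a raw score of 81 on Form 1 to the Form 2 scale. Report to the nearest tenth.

81.7

Mean equating: y = x + (M_Y − M_X) = 81 + (65.9 − 65.2) = 81.7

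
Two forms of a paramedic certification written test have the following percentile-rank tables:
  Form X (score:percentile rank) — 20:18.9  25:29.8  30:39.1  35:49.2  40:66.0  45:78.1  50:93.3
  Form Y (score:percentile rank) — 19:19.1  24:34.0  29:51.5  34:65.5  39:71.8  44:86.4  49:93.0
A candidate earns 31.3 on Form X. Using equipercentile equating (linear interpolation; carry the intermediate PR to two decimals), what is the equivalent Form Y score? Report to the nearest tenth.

PR of 31.3 on Form X: 39.1 + (31.3 − 30)/(35 − 30) × (49.2 − 39.1) = 41.73
On Form Y, PR 41.73 falls between score 24 (PR 34.0) and 29 (PR 51.5).
Interpolate: 24 + (41.73 − 34.0)/(51.5 − 34.0) × (29 − 24) = 26.2

26.2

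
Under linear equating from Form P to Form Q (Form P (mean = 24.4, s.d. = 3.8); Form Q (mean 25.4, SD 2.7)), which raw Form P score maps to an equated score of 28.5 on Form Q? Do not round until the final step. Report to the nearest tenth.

28.8

Invert y = (SD_Y/SD_X)(x − M_X) + M_Y:
x = (SD_X/SD_Y)(y − M_Y) + M_X = (3.8/2.7)(28.5 − 25.4) + 24.4
x = 1.407407 × 3.100 + 24.4 = 28.8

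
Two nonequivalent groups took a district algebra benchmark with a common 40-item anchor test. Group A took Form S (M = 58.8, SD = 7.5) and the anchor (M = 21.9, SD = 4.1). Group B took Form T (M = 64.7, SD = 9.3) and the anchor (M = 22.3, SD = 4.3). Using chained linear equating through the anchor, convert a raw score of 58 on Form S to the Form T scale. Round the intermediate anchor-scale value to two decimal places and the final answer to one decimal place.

Form S → anchor (Group A): v = (4.1/7.5)(58 − 58.8) + 21.9 = 21.46
anchor → Form T (Group B): y = (9.3/4.3)(21.46 − 22.3) + 64.7 = 62.9

62.9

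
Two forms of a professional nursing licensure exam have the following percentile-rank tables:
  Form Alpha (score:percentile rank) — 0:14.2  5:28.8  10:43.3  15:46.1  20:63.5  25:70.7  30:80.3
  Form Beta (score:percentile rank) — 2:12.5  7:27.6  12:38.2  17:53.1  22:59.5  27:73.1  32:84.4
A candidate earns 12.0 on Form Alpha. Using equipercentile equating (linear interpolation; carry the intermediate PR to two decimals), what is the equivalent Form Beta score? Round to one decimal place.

PR of 12.0 on Form Alpha: 43.3 + (12.0 − 10)/(15 − 10) × (46.1 − 43.3) = 44.42
On Form Beta, PR 44.42 falls between score 12 (PR 38.2) and 17 (PR 53.1).
Interpolate: 12 + (44.42 − 38.2)/(53.1 − 38.2) × (17 − 12) = 14.1

14.1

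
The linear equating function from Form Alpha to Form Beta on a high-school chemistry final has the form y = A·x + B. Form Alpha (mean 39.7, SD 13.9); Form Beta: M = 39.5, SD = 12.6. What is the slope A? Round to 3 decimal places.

0.906

A = SD_Y / SD_X = 12.6 / 13.9 = 0.906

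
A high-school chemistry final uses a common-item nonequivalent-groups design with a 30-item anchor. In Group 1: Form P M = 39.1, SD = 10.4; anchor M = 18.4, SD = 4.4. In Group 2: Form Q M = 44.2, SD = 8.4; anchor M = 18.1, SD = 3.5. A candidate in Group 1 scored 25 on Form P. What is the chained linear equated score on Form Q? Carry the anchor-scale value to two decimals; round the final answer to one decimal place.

Form P → anchor (Group 1): v = (4.4/10.4)(25 − 39.1) + 18.4 = 12.43
anchor → Form Q (Group 2): y = (8.4/3.5)(12.43 − 18.1) + 44.2 = 30.6

30.6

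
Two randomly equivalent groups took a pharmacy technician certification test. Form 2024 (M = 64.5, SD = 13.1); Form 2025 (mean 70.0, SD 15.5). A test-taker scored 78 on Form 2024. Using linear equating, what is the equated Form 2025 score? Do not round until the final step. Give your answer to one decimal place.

86.0

Linear equating: y = (SD_Y/SD_X)(x − M_X) + M_Y
y = (15.5/13.1)(78 − 64.5) + 70.0
y = 1.183206 × 13.5 + 70.0 = 15.9733 + 70.0 = 86.0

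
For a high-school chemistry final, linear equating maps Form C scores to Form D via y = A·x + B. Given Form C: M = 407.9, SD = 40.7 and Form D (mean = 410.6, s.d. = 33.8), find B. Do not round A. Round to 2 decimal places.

A = SD_Y / SD_X = 33.8 / 40.7 = 0.830467
B = M_Y − A·M_X = 410.6 − 0.830467 × 407.9 = 71.85

71.85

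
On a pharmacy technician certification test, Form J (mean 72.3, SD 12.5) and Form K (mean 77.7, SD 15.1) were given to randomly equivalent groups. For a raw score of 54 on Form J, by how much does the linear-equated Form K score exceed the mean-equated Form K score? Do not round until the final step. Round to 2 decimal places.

-3.81

Mean-equated: 54 + (77.7 − 72.3) = 59.40
Linear-equated: (15.1/12.5)(54 − 72.3) + 77.7 = 55.594
Difference = 55.594 − 59.40 = -3.81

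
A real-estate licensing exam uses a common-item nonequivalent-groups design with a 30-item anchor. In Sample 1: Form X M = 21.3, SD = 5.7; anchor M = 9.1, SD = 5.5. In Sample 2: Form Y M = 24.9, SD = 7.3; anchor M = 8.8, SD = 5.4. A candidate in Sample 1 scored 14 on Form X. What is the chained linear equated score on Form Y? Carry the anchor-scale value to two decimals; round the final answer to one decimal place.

15.8

Form X → anchor (Sample 1): v = (5.5/5.7)(14 − 21.3) + 9.1 = 2.06
anchor → Form Y (Sample 2): y = (7.3/5.4)(2.06 − 8.8) + 24.9 = 15.8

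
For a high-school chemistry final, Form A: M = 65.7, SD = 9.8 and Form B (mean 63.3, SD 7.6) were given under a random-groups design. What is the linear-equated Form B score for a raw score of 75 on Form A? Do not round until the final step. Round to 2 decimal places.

70.51

Linear equating: y = (SD_Y/SD_X)(x − M_X) + M_Y
y = (7.6/9.8)(75 − 65.7) + 63.3
y = 0.775510 × 9.3 + 63.3 = 7.2122 + 63.3 = 70.51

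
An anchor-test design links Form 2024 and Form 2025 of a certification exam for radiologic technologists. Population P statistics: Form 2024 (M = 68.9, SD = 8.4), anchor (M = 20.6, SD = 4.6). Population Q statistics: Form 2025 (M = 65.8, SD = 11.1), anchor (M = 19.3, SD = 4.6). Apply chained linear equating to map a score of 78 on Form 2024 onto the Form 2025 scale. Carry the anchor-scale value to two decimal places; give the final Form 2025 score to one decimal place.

81.0

Form 2024 → anchor (Population P): v = (4.6/8.4)(78 − 68.9) + 20.6 = 25.58
anchor → Form 2025 (Population Q): y = (11.1/4.6)(25.58 − 19.3) + 65.8 = 81.0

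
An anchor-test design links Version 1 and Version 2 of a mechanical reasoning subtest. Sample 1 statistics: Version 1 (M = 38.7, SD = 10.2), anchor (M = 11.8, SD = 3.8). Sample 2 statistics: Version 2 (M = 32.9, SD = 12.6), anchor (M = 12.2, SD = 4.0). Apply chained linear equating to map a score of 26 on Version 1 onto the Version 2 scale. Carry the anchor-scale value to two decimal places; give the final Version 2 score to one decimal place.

16.7

Version 1 → anchor (Sample 1): v = (3.8/10.2)(26 − 38.7) + 11.8 = 7.07
anchor → Version 2 (Sample 2): y = (12.6/4.0)(7.07 − 12.2) + 32.9 = 16.7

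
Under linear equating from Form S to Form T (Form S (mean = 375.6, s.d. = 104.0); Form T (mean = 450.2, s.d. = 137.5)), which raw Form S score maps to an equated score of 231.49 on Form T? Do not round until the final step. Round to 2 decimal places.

210.18

Invert y = (SD_Y/SD_X)(x − M_X) + M_Y:
x = (SD_X/SD_Y)(y − M_Y) + M_X = (104.0/137.5)(231.49 − 450.2) + 375.6
x = 0.756364 × -218.710 + 375.6 = 210.18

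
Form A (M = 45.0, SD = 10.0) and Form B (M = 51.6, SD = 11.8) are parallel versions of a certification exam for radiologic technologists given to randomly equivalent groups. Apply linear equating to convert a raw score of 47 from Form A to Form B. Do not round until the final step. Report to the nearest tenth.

54.0

Linear equating: y = (SD_Y/SD_X)(x − M_X) + M_Y
y = (11.8/10.0)(47 − 45.0) + 51.6
y = 1.180000 × 2.0 + 51.6 = 2.3600 + 51.6 = 54.0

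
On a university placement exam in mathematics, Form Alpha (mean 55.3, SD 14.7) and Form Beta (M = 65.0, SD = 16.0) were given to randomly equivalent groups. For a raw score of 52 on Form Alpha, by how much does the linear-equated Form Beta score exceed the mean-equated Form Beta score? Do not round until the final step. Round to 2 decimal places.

Mean-equated: 52 + (65.0 − 55.3) = 61.70
Linear-equated: (16.0/14.7)(52 − 55.3) + 65.0 = 61.408
Difference = 61.408 − 61.70 = -0.29

-0.29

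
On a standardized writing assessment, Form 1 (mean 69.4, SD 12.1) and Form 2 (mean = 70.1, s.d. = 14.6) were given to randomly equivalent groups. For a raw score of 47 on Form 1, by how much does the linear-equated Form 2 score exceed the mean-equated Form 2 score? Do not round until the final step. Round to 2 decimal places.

-4.63

Mean-equated: 47 + (70.1 − 69.4) = 47.70
Linear-equated: (14.6/12.1)(47 − 69.4) + 70.1 = 43.072
Difference = 43.072 − 47.70 = -4.63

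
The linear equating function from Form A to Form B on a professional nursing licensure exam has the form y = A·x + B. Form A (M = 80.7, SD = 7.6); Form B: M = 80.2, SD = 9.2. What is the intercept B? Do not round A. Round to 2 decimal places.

-17.49

A = SD_Y / SD_X = 9.2 / 7.6 = 1.210526
B = M_Y − A·M_X = 80.2 − 1.210526 × 80.7 = -17.49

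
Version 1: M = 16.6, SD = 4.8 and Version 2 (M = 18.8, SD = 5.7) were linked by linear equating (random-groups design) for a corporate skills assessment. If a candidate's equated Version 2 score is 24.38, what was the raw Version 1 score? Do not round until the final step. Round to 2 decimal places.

Invert y = (SD_Y/SD_X)(x − M_X) + M_Y:
x = (SD_X/SD_Y)(y − M_Y) + M_X = (4.8/5.7)(24.38 − 18.8) + 16.6
x = 0.842105 × 5.580 + 16.6 = 21.30

21.30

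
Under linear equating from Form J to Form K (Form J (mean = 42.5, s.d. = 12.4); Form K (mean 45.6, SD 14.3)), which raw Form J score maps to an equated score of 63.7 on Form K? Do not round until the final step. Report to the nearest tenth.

58.2

Invert y = (SD_Y/SD_X)(x − M_X) + M_Y:
x = (SD_X/SD_Y)(y − M_Y) + M_X = (12.4/14.3)(63.7 − 45.6) + 42.5
x = 0.867133 × 18.100 + 42.5 = 58.2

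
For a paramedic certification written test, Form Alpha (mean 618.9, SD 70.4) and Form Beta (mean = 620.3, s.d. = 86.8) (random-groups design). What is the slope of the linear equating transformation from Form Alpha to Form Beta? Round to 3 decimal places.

A = SD_Y / SD_X = 86.8 / 70.4 = 1.233

1.233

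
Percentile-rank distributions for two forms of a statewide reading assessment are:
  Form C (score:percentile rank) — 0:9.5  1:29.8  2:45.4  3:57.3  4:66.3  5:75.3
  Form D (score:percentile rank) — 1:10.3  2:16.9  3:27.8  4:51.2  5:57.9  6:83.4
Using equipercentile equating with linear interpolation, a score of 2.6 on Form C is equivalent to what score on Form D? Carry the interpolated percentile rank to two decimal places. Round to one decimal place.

4.2

PR of 2.6 on Form C: 45.4 + (2.6 − 2)/(3 − 2) × (57.3 − 45.4) = 52.54
On Form D, PR 52.54 falls between score 4 (PR 51.2) and 5 (PR 57.9).
Interpolate: 4 + (52.54 − 51.2)/(57.9 − 51.2) × (5 − 4) = 4.2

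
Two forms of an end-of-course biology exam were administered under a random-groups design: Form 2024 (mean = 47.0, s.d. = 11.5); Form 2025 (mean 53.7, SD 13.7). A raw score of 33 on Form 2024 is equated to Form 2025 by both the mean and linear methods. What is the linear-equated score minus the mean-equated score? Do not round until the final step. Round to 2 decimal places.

-2.68

Mean-equated: 33 + (53.7 − 47.0) = 39.70
Linear-equated: (13.7/11.5)(33 − 47.0) + 53.7 = 37.022
Difference = 37.022 − 39.70 = -2.68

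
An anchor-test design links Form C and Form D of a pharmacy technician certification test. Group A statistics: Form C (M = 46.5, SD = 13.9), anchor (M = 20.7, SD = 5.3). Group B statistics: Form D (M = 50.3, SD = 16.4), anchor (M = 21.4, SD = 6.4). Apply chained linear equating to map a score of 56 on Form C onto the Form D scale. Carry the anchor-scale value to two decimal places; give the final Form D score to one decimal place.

Form C → anchor (Group A): v = (5.3/13.9)(56 − 46.5) + 20.7 = 24.32
anchor → Form D (Group B): y = (16.4/6.4)(24.32 − 21.4) + 50.3 = 57.8

57.8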